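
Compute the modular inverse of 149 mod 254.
179

gcd(149, 254) = 1, so the inverse exists.
Extended Euclidean algorithm on (254, 149):
254 = 1 × 149 + 105  ⟹  105 = (1)·254 + (-1)·149
149 = 1 × 105 + 44  ⟹  44 = (-1)·254 + (2)·149
105 = 2 × 44 + 17  ⟹  17 = (3)·254 + (-5)·149
44 = 2 × 17 + 10  ⟹  10 = (-7)·254 + (12)·149
17 = 1 × 10 + 7  ⟹  7 = (10)·254 + (-17)·149
10 = 1 × 7 + 3  ⟹  3 = (-17)·254 + (29)·149
7 = 2 × 3 + 1  ⟹  1 = (44)·254 + (-75)·149
So (-75)·149 ≡ 1 (mod 254), i.e. 149^(-1) ≡ -75 ≡ 179 (mod 254).
Check: 149 × 179 = 26671 ≡ 1 (mod 254)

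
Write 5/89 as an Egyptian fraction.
1/18 + 1/1602

Greedy algorithm:
5/89: ceiling(89/5) = 18, use 1/18
1/1602: ceiling(1602/1) = 1602, use 1/1602
Result: 5/89 = 1/18 + 1/1602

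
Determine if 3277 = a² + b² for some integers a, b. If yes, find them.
19² + 54² (a=19, b=54)

Factorization: 3277 = 29 × 113
By Fermat: n is sum of two squares iff every prime p ≡ 3 (mod 4) appears to even power.
All primes ≡ 3 (mod 4) appear to even power.
Search a = 0, 1, 2, … for 3277 - a² a perfect square: first hit at a = 19: 3277 - 361 = 2916 = 54².
3277 = 19² + 54² = 361 + 2916 ✓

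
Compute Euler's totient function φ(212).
104

212 = 2^2 × 53
φ(n) = n × ∏(1 - 1/p) for each prime p dividing n
φ(212) = 212 × (1 - 1/2) × (1 - 1/53) = 104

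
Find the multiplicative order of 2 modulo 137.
68

137 is prime, so ord(2) divides φ(137) = 136.
Divisors of 136: 1, 2, 4, 8, 17, 34, 68, 136.
Repeated squaring: 2^1 ≡ 2, 2^2 ≡ 4, 2^4 ≡ 16, 2^8 ≡ 119, 2^16 ≡ 50, 2^32 ≡ 34, 2^64 ≡ 60, 2^128 ≡ 38 (mod 137).
Test 2^d mod 137 for each divisor d in increasing order:
2^1 ≡ 2
2^2 ≡ 4
2^4 ≡ 16
2^8 ≡ 119
2^17 = 2^16·2^1 ≡ 100
2^34 = 2^32·2^2 ≡ 136
2^68 = 2^64·2^4 ≡ 1  ← first divisor giving 1
The order is 68.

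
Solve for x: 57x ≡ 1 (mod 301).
169

gcd(57, 301) = 1, so the inverse exists.
Extended Euclidean algorithm on (301, 57):
301 = 5 × 57 + 16  ⟹  16 = (1)·301 + (-5)·57
57 = 3 × 16 + 9  ⟹  9 = (-3)·301 + (16)·57
16 = 1 × 9 + 7  ⟹  7 = (4)·301 + (-21)·57
9 = 1 × 7 + 2  ⟹  2 = (-7)·301 + (37)·57
7 = 3 × 2 + 1  ⟹  1 = (25)·301 + (-132)·57
So (-132)·57 ≡ 1 (mod 301), i.e. 57^(-1) ≡ -132 ≡ 169 (mod 301).
Check: 57 × 169 = 9633 ≡ 1 (mod 301)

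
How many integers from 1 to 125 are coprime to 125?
100

125 = 5^3
φ(n) = n × ∏(1 - 1/p) for each prime p dividing n
φ(125) = 125 × (1 - 1/5) = 100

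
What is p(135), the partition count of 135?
9035836076

p(n) counts ways to write n as a sum of positive integers (order ignored).
Euler's pentagonal recurrence: p(k) = p(k-1) + p(k-2) - p(k-5) - p(k-7) + p(k-12) + p(k-15) - ... (offsets j(3j∓1)/2, signs ++--, p(0)=1, p(<0)=0).
DP table for k = 0..134: p(0)=1, p(1)=1, p(2)=2, p(3)=3, p(4)=5, p(5)=7, p(6)=11, p(7)=15, p(8)=22, p(9)=30, p(10)=42, p(11)=56, p(12)=77, p(13)=101, p(14)=135, p(15)=176, p(16)=231, p(17)=297, p(18)=385, p(19)=490, p(20)=627, p(21)=792, p(22)=1002, p(23)=1255, p(24)=1575, p(25)=1958, p(26)=2436, p(27)=3010, p(28)=3718, p(29)=4565, p(30)=5604, p(31)=6842, p(32)=8349, p(33)=10143, p(34)=12310, p(35)=14883, p(36)=17977, p(37)=21637, p(38)=26015, p(39)=31185, p(40)=37338, p(41)=44583, p(42)=53174, p(43)=63261, p(44)=75175, p(45)=89134, p(46)=105558, p(47)=124754, p(48)=147273, p(49)=173525, p(50)=204226, p(51)=239943, p(52)=281589, p(53)=329931, p(54)=386155, p(55)=451276, p(56)=526823, p(57)=614154, p(58)=715220, p(59)=831820, p(60)=966467, p(61)=1121505, p(62)=1300156, p(63)=1505499, p(64)=1741630, p(65)=2012558, p(66)=2323520, p(67)=2679689, p(68)=3087735, p(69)=3554345, p(70)=4087968, p(71)=4697205, p(72)=5392783, p(73)=6185689, p(74)=7089500, p(75)=8118264, p(76)=9289091, p(77)=10619863, p(78)=12132164, p(79)=13848650, p(80)=15796476, p(81)=18004327, p(82)=20506255, p(83)=23338469, p(84)=26543660, p(85)=30167357, p(86)=34262962, p(87)=38887673, p(88)=44108109, p(89)=49995925, p(90)=56634173, p(91)=64112359, p(92)=72533807, p(93)=82010177, p(94)=92669720, p(95)=104651419, p(96)=118114304, p(97)=133230930, p(98)=150198136, p(99)=169229875, p(100)=190569292, p(101)=214481126, p(102)=241265379, p(103)=271248950, p(104)=304801365, p(105)=342325709, p(106)=384276336, p(107)=431149389, p(108)=483502844, p(109)=541946240, p(110)=607163746, p(111)=679903203, p(112)=761002156, p(113)=851376628, p(114)=952050665, p(115)=1064144451, p(116)=1188908248, p(117)=1327710076, p(118)=1482074143, p(119)=1653668665, p(120)=1844349560, p(121)=2056148051, p(122)=2291320912, p(123)=2552338241, p(124)=2841940500, p(125)=3163127352, p(126)=3519222692, p(127)=3913864295, p(128)=4351078600, p(129)=4835271870, p(130)=5371315400, p(131)=5964539504, p(132)=6620830889, p(133)=7346629512, p(134)=8149040695.
Final step: p(135) = p(134) + p(133) - p(130) - p(128) + p(123) + p(120) - p(113) - p(109) + p(100) + p(95) - p(84) - p(78) + p(65) + p(58) - p(43) - p(35) + p(18) + p(9)
= 8149040695 + 7346629512 - 5371315400 - 4351078600 + 2552338241 + 1844349560 - 851376628 - 541946240 + 190569292 + 104651419 - 26543660 - 12132164 + 2012558 + 715220 - 63261 - 14883 + 385 + 30
= 9035836076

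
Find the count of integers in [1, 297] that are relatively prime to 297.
180

297 = 3^3 × 11
φ(n) = n × ∏(1 - 1/p) for each prime p dividing n
φ(297) = 297 × (1 - 1/3) × (1 - 1/11) = 180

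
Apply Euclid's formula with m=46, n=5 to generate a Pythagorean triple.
(2091, 460, 2141)

Euclid's formula: a = m² - n², b = 2mn, c = m² + n²
m = 46, n = 5
a = 46² - 5² = 2116 - 25 = 2091
b = 2 × 46 × 5 = 460
c = 46² + 5² = 2116 + 25 = 2141
Verification: 2091² + 460² = 4372281 + 211600 = 4583881 = 2141² ✓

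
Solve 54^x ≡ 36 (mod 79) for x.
46

Baby-step giant-step with step n = ⌈√79⌉ = 9.
Baby steps 54^j mod 79 (j:value) for j=0..8: 0:1, 1:54, 2:72, 3:17, 4:49, 5:39, 6:52, 7:43, 8:31.
Giant-step multiplier: 54^(-9) ≡ 54^(78-9) = 54^69 ≡ 58 (mod 79).
Giant steps γ_i = 36·58^i mod 79: γ_0=36, γ_1=34, γ_2=76, γ_3=63, γ_4=20, γ_5=54 (in table at j=1).
x = i·n + j = 5·9 + 1 = 46.
Check: 54^46 ≡ 36 (mod 79).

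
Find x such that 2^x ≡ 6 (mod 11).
9

Baby-step giant-step with step n = ⌈√11⌉ = 4.
Baby steps 2^j mod 11 (j:value) for j=0..3: 0:1, 1:2, 2:4, 3:8.
Giant-step multiplier: 2^(-4) ≡ 2^(10-4) = 2^6 ≡ 9 (mod 11).
Giant steps γ_i = 6·9^i mod 11: γ_0=6, γ_1=10, γ_2=2 (in table at j=1).
x = i·n + j = 2·4 + 1 = 9.
Check: 2^9 ≡ 6 (mod 11).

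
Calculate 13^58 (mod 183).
13

Repeated squaring. Binary of 58 = 111010.
13^1 ≡ 13 (mod 183); 13^2 ≡ 169 (mod 183); 13^4 ≡ 13 (mod 183); 13^8 ≡ 169 (mod 183); 13^16 ≡ 13 (mod 183); 13^32 ≡ 169 (mod 183)
13^58 = 13^2 × 13^8 × 13^16 × 13^32 ≡ 13 (mod 183)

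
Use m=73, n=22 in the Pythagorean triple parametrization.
(4845, 3212, 5813)

Euclid's formula: a = m² - n², b = 2mn, c = m² + n²
m = 73, n = 22
a = 73² - 22² = 5329 - 484 = 4845
b = 2 × 73 × 22 = 3212
c = 73² + 22² = 5329 + 484 = 5813
Verification: 4845² + 3212² = 23474025 + 10316944 = 33790969 = 5813² ✓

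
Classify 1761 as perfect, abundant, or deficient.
deficient

Proper divisors of 1761: sum = 1 + 3 + 587 = 591
Since 591 < 1761, 1761 is deficient.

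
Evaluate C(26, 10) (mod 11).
0

Using Lucas' theorem:
Write n=26 and k=10 in base 11:
n in base 11: [2, 4]
k in base 11: [0, 10]
C(26,10) mod 11 = ∏ C(n_i, k_i) mod 11
Digit binomials (mod 11): C(2,0) = 1; C(4,10) = 0 (k_i > n_i)
Product: 1 × 0 = 0 ≡ 0 (mod 11)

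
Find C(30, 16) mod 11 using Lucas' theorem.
2

Using Lucas' theorem:
Write n=30 and k=16 in base 11:
n in base 11: [2, 8]
k in base 11: [1, 5]
C(30,16) mod 11 = ∏ C(n_i, k_i) mod 11
Digit binomials (mod 11): C(2,1) = 2; C(8,5) = 56 ≡ 1
Product: 2 × 1 = 2 ≡ 2 (mod 11)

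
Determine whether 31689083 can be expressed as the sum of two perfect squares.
Not possible

Factorization: 31689083 = 29 × 103^3
By Fermat: n is sum of two squares iff every prime p ≡ 3 (mod 4) appears to even power.
Prime(s) ≡ 3 (mod 4) with odd exponent: [(103, 3)]
Therefore 31689083 cannot be expressed as a² + b².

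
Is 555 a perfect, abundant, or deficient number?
deficient

Proper divisors of 555: sum = 1 + 3 + 5 + 15 + 37 + 111 + 185 = 357
Since 357 < 555, 555 is deficient.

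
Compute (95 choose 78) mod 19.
0

Using Lucas' theorem:
Write n=95 and k=78 in base 19:
n in base 19: [5, 0]
k in base 19: [4, 2]
C(95,78) mod 19 = ∏ C(n_i, k_i) mod 19
Digit binomials (mod 19): C(5,4) = 5; C(0,2) = 0 (k_i > n_i)
Product: 5 × 0 = 0 ≡ 0 (mod 19)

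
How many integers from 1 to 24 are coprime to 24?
8

24 = 2^3 × 3
φ(n) = n × ∏(1 - 1/p) for each prime p dividing n
φ(24) = 24 × (1 - 1/2) × (1 - 1/3) = 8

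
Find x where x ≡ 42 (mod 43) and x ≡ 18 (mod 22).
128

Using Chinese Remainder Theorem:
M = 43 × 22 = 946
M1 = 22, M2 = 43
y1 = 22^(-1) mod 43 = 2
y2 = 43^(-1) mod 22 = 21
x = (42×22×2 + 18×43×21) mod 946 = 128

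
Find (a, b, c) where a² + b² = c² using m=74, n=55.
(2451, 8140, 8501)

Euclid's formula: a = m² - n², b = 2mn, c = m² + n²
m = 74, n = 55
a = 74² - 55² = 5476 - 3025 = 2451
b = 2 × 74 × 55 = 8140
c = 74² + 55² = 5476 + 3025 = 8501
Verification: 2451² + 8140² = 6007401 + 66259600 = 72267001 = 8501² ✓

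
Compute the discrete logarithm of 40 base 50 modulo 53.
6

Baby-step giant-step with step n = ⌈√53⌉ = 8.
Baby steps 50^j mod 53 (j:value) for j=0..7: 0:1, 1:50, 2:9, 3:26, 4:28, 5:22, 6:40, 7:39.
h = 40 is already in the table at j=6, so x = 6.
Check: 50^6 ≡ 40 (mod 53).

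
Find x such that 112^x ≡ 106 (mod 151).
17

Baby-step giant-step with step n = ⌈√151⌉ = 13.
Baby steps 112^j mod 151 (j:value) for j=0..12: 0:1, 1:112, 2:11, 3:24, 4:121, 5:113, 6:123, 7:35, 8:145, 9:83, 10:85, 11:7, 12:29.
Giant-step multiplier: 112^(-13) ≡ 112^(150-13) = 112^137 ≡ 51 (mod 151).
Giant steps γ_i = 106·51^i mod 151: γ_0=106, γ_1=121 (in table at j=4).
x = i·n + j = 1·13 + 4 = 17.
Check: 112^17 ≡ 106 (mod 151).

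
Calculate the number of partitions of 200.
3972999029388

p(n) counts ways to write n as a sum of positive integers (order ignored).
Euler's pentagonal recurrence: p(k) = p(k-1) + p(k-2) - p(k-5) - p(k-7) + p(k-12) + p(k-15) - ... (offsets j(3j∓1)/2, signs ++--, p(0)=1, p(<0)=0).
DP table for k = 0..199: p(0)=1, p(1)=1, p(2)=2, p(3)=3, p(4)=5, p(5)=7, p(6)=11, p(7)=15, p(8)=22, p(9)=30, p(10)=42, p(11)=56, p(12)=77, p(13)=101, p(14)=135, p(15)=176, p(16)=231, p(17)=297, p(18)=385, p(19)=490, p(20)=627, p(21)=792, p(22)=1002, p(23)=1255, p(24)=1575, p(25)=1958, p(26)=2436, p(27)=3010, p(28)=3718, p(29)=4565, p(30)=5604, p(31)=6842, p(32)=8349, p(33)=10143, p(34)=12310, p(35)=14883, p(36)=17977, p(37)=21637, p(38)=26015, p(39)=31185, p(40)=37338, p(41)=44583, p(42)=53174, p(43)=63261, p(44)=75175, p(45)=89134, p(46)=105558, p(47)=124754, p(48)=147273, p(49)=173525, p(50)=204226, p(51)=239943, p(52)=281589, p(53)=329931, p(54)=386155, p(55)=451276, p(56)=526823, p(57)=614154, p(58)=715220, p(59)=831820, p(60)=966467, p(61)=1121505, p(62)=1300156, p(63)=1505499, p(64)=1741630, p(65)=2012558, p(66)=2323520, p(67)=2679689, p(68)=3087735, p(69)=3554345, p(70)=4087968, p(71)=4697205, p(72)=5392783, p(73)=6185689, p(74)=7089500, p(75)=8118264, p(76)=9289091, p(77)=10619863, p(78)=12132164, p(79)=13848650, p(80)=15796476, p(81)=18004327, p(82)=20506255, p(83)=23338469, p(84)=26543660, p(85)=30167357, p(86)=34262962, p(87)=38887673, p(88)=44108109, p(89)=49995925, p(90)=56634173, p(91)=64112359, p(92)=72533807, p(93)=82010177, p(94)=92669720, p(95)=104651419, p(96)=118114304, p(97)=133230930, p(98)=150198136, p(99)=169229875, p(100)=190569292, p(101)=214481126, p(102)=241265379, p(103)=271248950, p(104)=304801365, p(105)=342325709, p(106)=384276336, p(107)=431149389, p(108)=483502844, p(109)=541946240, p(110)=607163746, p(111)=679903203, p(112)=761002156, p(113)=851376628, p(114)=952050665, p(115)=1064144451, p(116)=1188908248, p(117)=1327710076, p(118)=1482074143, p(119)=1653668665, p(120)=1844349560, p(121)=2056148051, p(122)=2291320912, p(123)=2552338241, p(124)=2841940500, p(125)=3163127352, p(126)=3519222692, p(127)=3913864295, p(128)=4351078600, p(129)=4835271870, p(130)=5371315400, p(131)=5964539504, p(132)=6620830889, p(133)=7346629512, p(134)=8149040695, p(135)=9035836076, p(136)=10015581680, p(137)=11097645016, p(138)=12292341831, p(139)=13610949895, p(140)=15065878135, p(141)=16670689208, p(142)=18440293320, p(143)=20390982757, p(144)=22540654445, p(145)=24908858009, p(146)=27517052599, p(147)=30388671978, p(148)=33549419497, p(149)=37027355200, p(150)=40853235313, p(151)=45060624582, p(152)=49686288421, p(153)=54770336324, p(154)=60356673280, p(155)=66493182097, p(156)=73232243759, p(157)=80630964769, p(158)=88751778802, p(159)=97662728555, p(160)=107438159466, p(161)=118159068427, p(162)=129913904637, p(163)=142798995930, p(164)=156919475295, p(165)=172389800255, p(166)=189334822579, p(167)=207890420102, p(168)=228204732751, p(169)=250438925115, p(170)=274768617130, p(171)=301384802048, p(172)=330495499613, p(173)=362326859895, p(174)=397125074750, p(175)=435157697830, p(176)=476715857290, p(177)=522115831195, p(178)=571701605655, p(179)=625846753120, p(180)=684957390936, p(181)=749474411781, p(182)=819876908323, p(183)=896684817527, p(184)=980462880430, p(185)=1071823774337, p(186)=1171432692373, p(187)=1280011042268, p(188)=1398341745571, p(189)=1527273599625, p(190)=1667727404093, p(191)=1820701100652, p(192)=1987276856363, p(193)=2168627105469, p(194)=2366022741845, p(195)=2580840212973, p(196)=2814570987591, p(197)=3068829878530, p(198)=3345365983698, p(199)=3646072432125.
Final step: p(200) = p(199) + p(198) - p(195) - p(193) + p(188) + p(185) - p(178) - p(174) + p(165) + p(160) - p(149) - p(143) + p(130) + p(123) - p(108) - p(100) + p(83) + p(74) - p(55) - p(45) + p(24) + p(13)
= 3646072432125 + 3345365983698 - 2580840212973 - 2168627105469 + 1398341745571 + 1071823774337 - 571701605655 - 397125074750 + 172389800255 + 107438159466 - 37027355200 - 20390982757 + 5371315400 + 2552338241 - 483502844 - 190569292 + 23338469 + 7089500 - 451276 - 89134 + 1575 + 101
= 3972999029388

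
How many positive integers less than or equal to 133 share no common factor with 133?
108

133 = 7 × 19
φ(n) = n × ∏(1 - 1/p) for each prime p dividing n
φ(133) = 133 × (1 - 1/7) × (1 - 1/19) = 108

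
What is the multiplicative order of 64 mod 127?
7

127 is prime, so ord(64) divides φ(127) = 126.
Divisors of 126: 1, 2, 3, 6, 7, 9, 14, 18, 21, 42, 63, 126.
Repeated squaring: 64^1 ≡ 64, 64^2 ≡ 32, 64^4 ≡ 8, 64^8 ≡ 64, 64^16 ≡ 32, 64^32 ≡ 8, 64^64 ≡ 64 (mod 127).
Test 64^d mod 127 for each divisor d in increasing order:
64^1 ≡ 64
64^2 ≡ 32
64^3 = 64^2·64^1 ≡ 16
64^6 = 64^4·64^2 ≡ 2
64^7 = 64^4·64^2·64^1 ≡ 1  ← first divisor giving 1
The order is 7.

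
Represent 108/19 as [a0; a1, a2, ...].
[5; 1, 2, 6]

Euclidean algorithm steps:
108 = 5 × 19 + 13
19 = 1 × 13 + 6
13 = 2 × 6 + 1
6 = 6 × 1 + 0
Continued fraction: [5; 1, 2, 6]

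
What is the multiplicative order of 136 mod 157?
156

157 is prime, so ord(136) divides φ(157) = 156.
Divisors of 156: 1, 2, 3, 4, 6, 12, 13, 26, 39, 52, 78, 156.
Repeated squaring: 136^1 ≡ 136, 136^2 ≡ 127, 136^4 ≡ 115, 136^8 ≡ 37, 136^16 ≡ 113, 136^32 ≡ 52, 136^64 ≡ 35, 136^128 ≡ 126 (mod 157).
Test 136^d mod 157 for each divisor d in increasing order:
136^1 ≡ 136
136^2 ≡ 127
136^3 = 136^2·136^1 ≡ 2
136^4 ≡ 115
136^6 = 136^4·136^2 ≡ 4
136^12 = 136^8·136^4 ≡ 16
136^13 = 136^8·136^4·136^1 ≡ 135
136^26 = 136^16·136^8·136^2 ≡ 13
136^39 = 136^32·136^4·136^2·136^1 ≡ 28
136^52 = 136^32·136^16·136^4 ≡ 12
136^78 = 136^64·136^8·136^4·136^2 ≡ 156
136^156 = 136^128·136^16·136^8·136^4 ≡ 1  ← first divisor giving 1
The order is 156.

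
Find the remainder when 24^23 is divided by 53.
47

Repeated squaring. Binary of 23 = 10111.
24^1 ≡ 24 (mod 53); 24^2 ≡ 46 (mod 53); 24^4 ≡ 49 (mod 53); 24^8 ≡ 16 (mod 53); 24^16 ≡ 44 (mod 53)
24^23 = 24^1 × 24^2 × 24^4 × 24^16 ≡ 47 (mod 53)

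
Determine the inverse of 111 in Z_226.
169

gcd(111, 226) = 1, so the inverse exists.
Extended Euclidean algorithm on (226, 111):
226 = 2 × 111 + 4  ⟹  4 = (1)·226 + (-2)·111
111 = 27 × 4 + 3  ⟹  3 = (-27)·226 + (55)·111
4 = 1 × 3 + 1  ⟹  1 = (28)·226 + (-57)·111
So (-57)·111 ≡ 1 (mod 226), i.e. 111^(-1) ≡ -57 ≡ 169 (mod 226).
Check: 111 × 169 = 18759 ≡ 1 (mod 226)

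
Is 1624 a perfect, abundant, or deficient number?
abundant

Proper divisors of 1624: sum = 1 + 2 + 4 + 7 + 8 + 14 + 28 + 29 + 56 + 58 + 116 + 203 + 232 + 406 + 812 = 1976
Since 1976 > 1624, 1624 is abundant.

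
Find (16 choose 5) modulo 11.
1

Using Lucas' theorem:
Write n=16 and k=5 in base 11:
n in base 11: [1, 5]
k in base 11: [0, 5]
C(16,5) mod 11 = ∏ C(n_i, k_i) mod 11
Digit binomials (mod 11): C(1,0) = 1; C(5,5) = 1
Product: 1 × 1 = 1 ≡ 1 (mod 11)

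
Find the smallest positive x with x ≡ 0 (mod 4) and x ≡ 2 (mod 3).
8

Using Chinese Remainder Theorem:
M = 4 × 3 = 12
M1 = 3, M2 = 4
y1 = 3^(-1) mod 4 = 3
y2 = 4^(-1) mod 3 = 1
x = (0×3×3 + 2×4×1) mod 12 = 8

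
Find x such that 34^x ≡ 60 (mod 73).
43

Baby-step giant-step with step n = ⌈√73⌉ = 9.
Baby steps 34^j mod 73 (j:value) for j=0..8: 0:1, 1:34, 2:61, 3:30, 4:71, 5:5, 6:24, 7:13, 8:4.
Giant-step multiplier: 34^(-9) ≡ 34^(72-9) = 34^63 ≡ 51 (mod 73).
Giant steps γ_i = 60·51^i mod 73: γ_0=60, γ_1=67, γ_2=59, γ_3=16, γ_4=13 (in table at j=7).
x = i·n + j = 4·9 + 7 = 43.
Check: 34^43 ≡ 60 (mod 73).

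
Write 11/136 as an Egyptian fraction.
1/13 + 1/253 + 1/149102 + 1/33346960504

Greedy algorithm:
11/136: ceiling(136/11) = 13, use 1/13
7/1768: ceiling(1768/7) = 253, use 1/253
3/447304: ceiling(447304/3) = 149102, use 1/149102
1/33346960504: ceiling(33346960504/1) = 33346960504, use 1/33346960504
Result: 11/136 = 1/13 + 1/253 + 1/149102 + 1/33346960504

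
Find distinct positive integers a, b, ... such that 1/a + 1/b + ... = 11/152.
1/14 + 1/1064

Greedy algorithm:
11/152: ceiling(152/11) = 14, use 1/14
1/1064: ceiling(1064/1) = 1064, use 1/1064
Result: 11/152 = 1/14 + 1/1064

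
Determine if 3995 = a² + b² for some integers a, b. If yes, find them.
Not possible

Factorization: 3995 = 5 × 17 × 47
By Fermat: n is sum of two squares iff every prime p ≡ 3 (mod 4) appears to even power.
Prime(s) ≡ 3 (mod 4) with odd exponent: [(47, 1)]
Therefore 3995 cannot be expressed as a² + b².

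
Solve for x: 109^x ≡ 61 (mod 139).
17

Baby-step giant-step with step n = ⌈√139⌉ = 12.
Baby steps 109^j mod 139 (j:value) for j=0..11: 0:1, 1:109, 2:66, 3:105, 4:47, 5:119, 6:44, 7:70, 8:124, 9:33, 10:122, 11:93.
Giant-step multiplier: 109^(-12) ≡ 109^(138-12) = 109^126 ≡ 125 (mod 139).
Giant steps γ_i = 61·125^i mod 139: γ_0=61, γ_1=119 (in table at j=5).
x = i·n + j = 1·12 + 5 = 17.
Check: 109^17 ≡ 61 (mod 139).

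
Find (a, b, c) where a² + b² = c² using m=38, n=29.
(603, 2204, 2285)

Euclid's formula: a = m² - n², b = 2mn, c = m² + n²
m = 38, n = 29
a = 38² - 29² = 1444 - 841 = 603
b = 2 × 38 × 29 = 2204
c = 38² + 29² = 1444 + 841 = 2285
Verification: 603² + 2204² = 363609 + 4857616 = 5221225 = 2285² ✓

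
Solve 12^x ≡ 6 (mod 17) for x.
11

Baby-step giant-step with step n = ⌈√17⌉ = 5.
Baby steps 12^j mod 17 (j:value) for j=0..4: 0:1, 1:12, 2:8, 3:11, 4:13.
Giant-step multiplier: 12^(-5) ≡ 12^(16-5) = 12^11 ≡ 6 (mod 17).
Giant steps γ_i = 6·6^i mod 17: γ_0=6, γ_1=2, γ_2=12 (in table at j=1).
x = i·n + j = 2·5 + 1 = 11.
Check: 12^11 ≡ 6 (mod 17).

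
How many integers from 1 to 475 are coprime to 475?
360

475 = 5^2 × 19
φ(n) = n × ∏(1 - 1/p) for each prime p dividing n
φ(475) = 475 × (1 - 1/5) × (1 - 1/19) = 360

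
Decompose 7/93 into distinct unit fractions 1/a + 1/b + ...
1/14 + 1/261 + 1/113274

Greedy algorithm:
7/93: ceiling(93/7) = 14, use 1/14
5/1302: ceiling(1302/5) = 261, use 1/261
1/113274: ceiling(113274/1) = 113274, use 1/113274
Result: 7/93 = 1/14 + 1/261 + 1/113274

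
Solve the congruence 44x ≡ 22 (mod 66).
x ≡ 2 (mod 3)

gcd(44, 66) = 22, which divides 22, so solutions exist.
Divide through by 22: 2x ≡ 1 (mod 3).
Find 2^(-1) mod 3 by the extended Euclidean algorithm:
3 = 1 × 2 + 1  ⟹  1 = (1)·3 + (-1)·2
So (-1)·2 ≡ 1 (mod 3), i.e. 2^(-1) ≡ -1 ≡ 2 (mod 3).
x ≡ 2 × 1 = 2 ≡ 2 (mod 3).
Check: 44 × 2 = 88 ≡ 22 (mod 66).
x ≡ 2 (mod 3), giving 22 solutions mod 66.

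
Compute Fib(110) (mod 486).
485

Matrix identity: Q^n = [[F_(n+1), F_n], [F_n, F_(n-1)]] with Q = [[1,1],[1,0]].
n = 110 = 1101110₂. Square-and-multiply, entries mod 486:
Q^1 = [[1,1],[1,0]]
Q^3 = (Q^1)²·Q = [[3,2],[2,1]]
Q^6 = (Q^3)² = [[13,8],[8,5]]
Q^13 = (Q^6)²·Q = [[377,233],[233,144]]
Q^27 = (Q^13)²·Q = [[453,74],[74,379]]
Q^55 = (Q^27)²·Q = [[93,247],[247,332]]
Q^110 = (Q^55)² = [[160,485],[485,161]]
F_110 mod 486 = Q^110[0][1] = 485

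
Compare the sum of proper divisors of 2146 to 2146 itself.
deficient

Proper divisors of 2146: sum = 1 + 2 + 29 + 37 + 58 + 74 + 1073 = 1274
Since 1274 < 2146, 2146 is deficient.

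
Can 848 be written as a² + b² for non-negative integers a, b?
8² + 28² (a=8, b=28)

Factorization: 848 = 2^4 × 53
By Fermat: n is sum of two squares iff every prime p ≡ 3 (mod 4) appears to even power.
All primes ≡ 3 (mod 4) appear to even power.
Search a = 0, 1, 2, … for 848 - a² a perfect square: first hit at a = 8: 848 - 64 = 784 = 28².
848 = 8² + 28² = 64 + 784 ✓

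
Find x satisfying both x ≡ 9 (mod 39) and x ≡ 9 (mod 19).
9

Using Chinese Remainder Theorem:
M = 39 × 19 = 741
M1 = 19, M2 = 39
y1 = 19^(-1) mod 39 = 37
y2 = 39^(-1) mod 19 = 1
x = (9×19×37 + 9×39×1) mod 741 = 9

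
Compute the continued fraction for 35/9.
[3; 1, 8]

Euclidean algorithm steps:
35 = 3 × 9 + 8
9 = 1 × 8 + 1
8 = 8 × 1 + 0
Continued fraction: [3; 1, 8]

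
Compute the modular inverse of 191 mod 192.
191

gcd(191, 192) = 1, so the inverse exists.
Extended Euclidean algorithm on (192, 191):
192 = 1 × 191 + 1  ⟹  1 = (1)·192 + (-1)·191
So (-1)·191 ≡ 1 (mod 192), i.e. 191^(-1) ≡ -1 ≡ 191 (mod 192).
Check: 191 × 191 = 36481 ≡ 1 (mod 192)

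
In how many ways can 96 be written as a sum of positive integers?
118114304

p(n) counts ways to write n as a sum of positive integers (order ignored).
Euler's pentagonal recurrence: p(k) = p(k-1) + p(k-2) - p(k-5) - p(k-7) + p(k-12) + p(k-15) - ... (offsets j(3j∓1)/2, signs ++--, p(0)=1, p(<0)=0).
DP table for k = 0..95: p(0)=1, p(1)=1, p(2)=2, p(3)=3, p(4)=5, p(5)=7, p(6)=11, p(7)=15, p(8)=22, p(9)=30, p(10)=42, p(11)=56, p(12)=77, p(13)=101, p(14)=135, p(15)=176, p(16)=231, p(17)=297, p(18)=385, p(19)=490, p(20)=627, p(21)=792, p(22)=1002, p(23)=1255, p(24)=1575, p(25)=1958, p(26)=2436, p(27)=3010, p(28)=3718, p(29)=4565, p(30)=5604, p(31)=6842, p(32)=8349, p(33)=10143, p(34)=12310, p(35)=14883, p(36)=17977, p(37)=21637, p(38)=26015, p(39)=31185, p(40)=37338, p(41)=44583, p(42)=53174, p(43)=63261, p(44)=75175, p(45)=89134, p(46)=105558, p(47)=124754, p(48)=147273, p(49)=173525, p(50)=204226, p(51)=239943, p(52)=281589, p(53)=329931, p(54)=386155, p(55)=451276, p(56)=526823, p(57)=614154, p(58)=715220, p(59)=831820, p(60)=966467, p(61)=1121505, p(62)=1300156, p(63)=1505499, p(64)=1741630, p(65)=2012558, p(66)=2323520, p(67)=2679689, p(68)=3087735, p(69)=3554345, p(70)=4087968, p(71)=4697205, p(72)=5392783, p(73)=6185689, p(74)=7089500, p(75)=8118264, p(76)=9289091, p(77)=10619863, p(78)=12132164, p(79)=13848650, p(80)=15796476, p(81)=18004327, p(82)=20506255, p(83)=23338469, p(84)=26543660, p(85)=30167357, p(86)=34262962, p(87)=38887673, p(88)=44108109, p(89)=49995925, p(90)=56634173, p(91)=64112359, p(92)=72533807, p(93)=82010177, p(94)=92669720, p(95)=104651419.
Final step: p(96) = p(95) + p(94) - p(91) - p(89) + p(84) + p(81) - p(74) - p(70) + p(61) + p(56) - p(45) - p(39) + p(26) + p(19) - p(4)
= 104651419 + 92669720 - 64112359 - 49995925 + 26543660 + 18004327 - 7089500 - 4087968 + 1121505 + 526823 - 89134 - 31185 + 2436 + 490 - 5
= 118114304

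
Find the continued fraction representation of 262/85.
[3; 12, 7]

Euclidean algorithm steps:
262 = 3 × 85 + 7
85 = 12 × 7 + 1
7 = 7 × 1 + 0
Continued fraction: [3; 12, 7]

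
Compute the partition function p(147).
30388671978

p(n) counts ways to write n as a sum of positive integers (order ignored).
Euler's pentagonal recurrence: p(k) = p(k-1) + p(k-2) - p(k-5) - p(k-7) + p(k-12) + p(k-15) - ... (offsets j(3j∓1)/2, signs ++--, p(0)=1, p(<0)=0).
DP table for k = 0..146: p(0)=1, p(1)=1, p(2)=2, p(3)=3, p(4)=5, p(5)=7, p(6)=11, p(7)=15, p(8)=22, p(9)=30, p(10)=42, p(11)=56, p(12)=77, p(13)=101, p(14)=135, p(15)=176, p(16)=231, p(17)=297, p(18)=385, p(19)=490, p(20)=627, p(21)=792, p(22)=1002, p(23)=1255, p(24)=1575, p(25)=1958, p(26)=2436, p(27)=3010, p(28)=3718, p(29)=4565, p(30)=5604, p(31)=6842, p(32)=8349, p(33)=10143, p(34)=12310, p(35)=14883, p(36)=17977, p(37)=21637, p(38)=26015, p(39)=31185, p(40)=37338, p(41)=44583, p(42)=53174, p(43)=63261, p(44)=75175, p(45)=89134, p(46)=105558, p(47)=124754, p(48)=147273, p(49)=173525, p(50)=204226, p(51)=239943, p(52)=281589, p(53)=329931, p(54)=386155, p(55)=451276, p(56)=526823, p(57)=614154, p(58)=715220, p(59)=831820, p(60)=966467, p(61)=1121505, p(62)=1300156, p(63)=1505499, p(64)=1741630, p(65)=2012558, p(66)=2323520, p(67)=2679689, p(68)=3087735, p(69)=3554345, p(70)=4087968, p(71)=4697205, p(72)=5392783, p(73)=6185689, p(74)=7089500, p(75)=8118264, p(76)=9289091, p(77)=10619863, p(78)=12132164, p(79)=13848650, p(80)=15796476, p(81)=18004327, p(82)=20506255, p(83)=23338469, p(84)=26543660, p(85)=30167357, p(86)=34262962, p(87)=38887673, p(88)=44108109, p(89)=49995925, p(90)=56634173, p(91)=64112359, p(92)=72533807, p(93)=82010177, p(94)=92669720, p(95)=104651419, p(96)=118114304, p(97)=133230930, p(98)=150198136, p(99)=169229875, p(100)=190569292, p(101)=214481126, p(102)=241265379, p(103)=271248950, p(104)=304801365, p(105)=342325709, p(106)=384276336, p(107)=431149389, p(108)=483502844, p(109)=541946240, p(110)=607163746, p(111)=679903203, p(112)=761002156, p(113)=851376628, p(114)=952050665, p(115)=1064144451, p(116)=1188908248, p(117)=1327710076, p(118)=1482074143, p(119)=1653668665, p(120)=1844349560, p(121)=2056148051, p(122)=2291320912, p(123)=2552338241, p(124)=2841940500, p(125)=3163127352, p(126)=3519222692, p(127)=3913864295, p(128)=4351078600, p(129)=4835271870, p(130)=5371315400, p(131)=5964539504, p(132)=6620830889, p(133)=7346629512, p(134)=8149040695, p(135)=9035836076, p(136)=10015581680, p(137)=11097645016, p(138)=12292341831, p(139)=13610949895, p(140)=15065878135, p(141)=16670689208, p(142)=18440293320, p(143)=20390982757, p(144)=22540654445, p(145)=24908858009, p(146)=27517052599.
Final step: p(147) = p(146) + p(145) - p(142) - p(140) + p(135) + p(132) - p(125) - p(121) + p(112) + p(107) - p(96) - p(90) + p(77) + p(70) - p(55) - p(47) + p(30) + p(21) - p(2)
= 27517052599 + 24908858009 - 18440293320 - 15065878135 + 9035836076 + 6620830889 - 3163127352 - 2056148051 + 761002156 + 431149389 - 118114304 - 56634173 + 10619863 + 4087968 - 451276 - 124754 + 5604 + 792 - 2
= 30388671978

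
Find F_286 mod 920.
183

Matrix identity: Q^n = [[F_(n+1), F_n], [F_n, F_(n-1)]] with Q = [[1,1],[1,0]].
n = 286 = 100011110₂. Square-and-multiply, entries mod 920:
Q^1 = [[1,1],[1,0]]
Q^2 = (Q^1)² = [[2,1],[1,1]]
Q^4 = (Q^2)² = [[5,3],[3,2]]
Q^8 = (Q^4)² = [[34,21],[21,13]]
Q^17 = (Q^8)²·Q = [[744,677],[677,67]]
Q^35 = (Q^17)²·Q = [[592,785],[785,727]]
Q^71 = (Q^35)²·Q = [[184,689],[689,415]]
Q^143 = (Q^71)²·Q = [[368,737],[737,551]]
Q^286 = (Q^143)² = [[553,183],[183,370]]
F_286 mod 920 = Q^286[0][1] = 183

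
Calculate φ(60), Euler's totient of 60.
16

60 = 2^2 × 3 × 5
φ(n) = n × ∏(1 - 1/p) for each prime p dividing n
φ(60) = 60 × (1 - 1/2) × (1 - 1/3) × (1 - 1/5) = 16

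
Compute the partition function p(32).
8349

p(n) counts ways to write n as a sum of positive integers (order ignored).
Euler's pentagonal recurrence: p(k) = p(k-1) + p(k-2) - p(k-5) - p(k-7) + p(k-12) + p(k-15) - ... (offsets j(3j∓1)/2, signs ++--, p(0)=1, p(<0)=0).
DP table for k = 0..31: p(0)=1, p(1)=1, p(2)=2, p(3)=3, p(4)=5, p(5)=7, p(6)=11, p(7)=15, p(8)=22, p(9)=30, p(10)=42, p(11)=56, p(12)=77, p(13)=101, p(14)=135, p(15)=176, p(16)=231, p(17)=297, p(18)=385, p(19)=490, p(20)=627, p(21)=792, p(22)=1002, p(23)=1255, p(24)=1575, p(25)=1958, p(26)=2436, p(27)=3010, p(28)=3718, p(29)=4565, p(30)=5604, p(31)=6842.
Final step: p(32) = p(31) + p(30) - p(27) - p(25) + p(20) + p(17) - p(10) - p(6)
= 6842 + 5604 - 3010 - 1958 + 627 + 297 - 42 - 11
= 8349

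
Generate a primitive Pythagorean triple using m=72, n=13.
(5015, 1872, 5353)

Euclid's formula: a = m² - n², b = 2mn, c = m² + n²
m = 72, n = 13
a = 72² - 13² = 5184 - 169 = 5015
b = 2 × 72 × 13 = 1872
c = 72² + 13² = 5184 + 169 = 5353
Verification: 5015² + 1872² = 25150225 + 3504384 = 28654609 = 5353² ✓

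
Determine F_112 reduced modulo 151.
144

Matrix identity: Q^n = [[F_(n+1), F_n], [F_n, F_(n-1)]] with Q = [[1,1],[1,0]].
n = 112 = 1110000₂. Square-and-multiply, entries mod 151:
Q^1 = [[1,1],[1,0]]
Q^3 = (Q^1)²·Q = [[3,2],[2,1]]
Q^7 = (Q^3)²·Q = [[21,13],[13,8]]
Q^14 = (Q^7)² = [[6,75],[75,82]]
Q^28 = (Q^14)² = [[74,107],[107,118]]
Q^56 = (Q^28)² = [[13,8],[8,5]]
Q^112 = (Q^56)² = [[82,144],[144,89]]
F_112 mod 151 = Q^112[0][1] = 144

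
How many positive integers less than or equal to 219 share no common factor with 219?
144

219 = 3 × 73
φ(n) = n × ∏(1 - 1/p) for each prime p dividing n
φ(219) = 219 × (1 - 1/3) × (1 - 1/73) = 144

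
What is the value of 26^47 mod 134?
10

Repeated squaring. Binary of 47 = 101111.
26^1 ≡ 26 (mod 134); 26^2 ≡ 6 (mod 134); 26^4 ≡ 36 (mod 134); 26^8 ≡ 90 (mod 134); 26^16 ≡ 60 (mod 134); 26^32 ≡ 116 (mod 134)
26^47 = 26^1 × 26^2 × 26^4 × 26^8 × 26^32 ≡ 10 (mod 134)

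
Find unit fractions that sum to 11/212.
1/20 + 1/530

Greedy algorithm:
11/212: ceiling(212/11) = 20, use 1/20
1/530: ceiling(530/1) = 530, use 1/530
Result: 11/212 = 1/20 + 1/530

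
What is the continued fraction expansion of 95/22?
[4; 3, 7]

Euclidean algorithm steps:
95 = 4 × 22 + 7
22 = 3 × 7 + 1
7 = 7 × 1 + 0
Continued fraction: [4; 3, 7]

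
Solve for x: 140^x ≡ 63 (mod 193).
16

Baby-step giant-step with step n = ⌈√193⌉ = 14.
Baby steps 140^j mod 193 (j:value) for j=0..13: 0:1, 1:140, 2:107, 3:119, 4:62, 5:188, 6:72, 7:44, 8:177, 9:76, 10:25, 11:26, 12:166, 13:80.
Giant-step multiplier: 140^(-14) ≡ 140^(192-14) = 140^178 ≡ 161 (mod 193).
Giant steps γ_i = 63·161^i mod 193: γ_0=63, γ_1=107 (in table at j=2).
x = i·n + j = 1·14 + 2 = 16.
Check: 140^16 ≡ 63 (mod 193).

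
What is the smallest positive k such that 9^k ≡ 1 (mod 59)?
29

59 is prime, so ord(9) divides φ(59) = 58.
Divisors of 58: 1, 2, 29, 58.
Repeated squaring: 9^1 ≡ 9, 9^2 ≡ 22, 9^4 ≡ 12, 9^8 ≡ 26, 9^16 ≡ 27, 9^32 ≡ 21 (mod 59).
Test 9^d mod 59 for each divisor d in increasing order:
9^1 ≡ 9
9^2 ≡ 22
9^29 = 9^16·9^8·9^4·9^1 ≡ 1  ← first divisor giving 1
The order is 29.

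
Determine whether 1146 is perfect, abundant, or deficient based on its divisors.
abundant

Proper divisors of 1146: sum = 1 + 2 + 3 + 6 + 191 + 382 + 573 = 1158
Since 1158 > 1146, 1146 is abundant.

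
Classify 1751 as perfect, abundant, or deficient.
deficient

Proper divisors of 1751: sum = 1 + 17 + 103 = 121
Since 121 < 1751, 1751 is deficient.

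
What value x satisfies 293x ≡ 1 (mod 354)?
29

gcd(293, 354) = 1, so the inverse exists.
Extended Euclidean algorithm on (354, 293):
354 = 1 × 293 + 61  ⟹  61 = (1)·354 + (-1)·293
293 = 4 × 61 + 49  ⟹  49 = (-4)·354 + (5)·293
61 = 1 × 49 + 12  ⟹  12 = (5)·354 + (-6)·293
49 = 4 × 12 + 1  ⟹  1 = (-24)·354 + (29)·293
So (29)·293 ≡ 1 (mod 354), i.e. 293^(-1) ≡ 29 (mod 354).
Check: 293 × 29 = 8497 ≡ 1 (mod 354)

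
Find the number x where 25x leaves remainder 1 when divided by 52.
25

gcd(25, 52) = 1, so the inverse exists.
Extended Euclidean algorithm on (52, 25):
52 = 2 × 25 + 2  ⟹  2 = (1)·52 + (-2)·25
25 = 12 × 2 + 1  ⟹  1 = (-12)·52 + (25)·25
So (25)·25 ≡ 1 (mod 52), i.e. 25^(-1) ≡ 25 (mod 52).
Check: 25 × 25 = 625 ≡ 1 (mod 52)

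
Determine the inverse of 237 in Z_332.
325

gcd(237, 332) = 1, so the inverse exists.
Extended Euclidean algorithm on (332, 237):
332 = 1 × 237 + 95  ⟹  95 = (1)·332 + (-1)·237
237 = 2 × 95 + 47  ⟹  47 = (-2)·332 + (3)·237
95 = 2 × 47 + 1  ⟹  1 = (5)·332 + (-7)·237
So (-7)·237 ≡ 1 (mod 332), i.e. 237^(-1) ≡ -7 ≡ 325 (mod 332).
Check: 237 × 325 = 77025 ≡ 1 (mod 332)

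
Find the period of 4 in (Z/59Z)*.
29

59 is prime, so ord(4) divides φ(59) = 58.
Divisors of 58: 1, 2, 29, 58.
Repeated squaring: 4^1 ≡ 4, 4^2 ≡ 16, 4^4 ≡ 20, 4^8 ≡ 46, 4^16 ≡ 51, 4^32 ≡ 5 (mod 59).
Test 4^d mod 59 for each divisor d in increasing order:
4^1 ≡ 4
4^2 ≡ 16
4^29 = 4^16·4^8·4^4·4^1 ≡ 1  ← first divisor giving 1
The order is 29.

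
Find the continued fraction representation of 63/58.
[1; 11, 1, 1, 2]

Euclidean algorithm steps:
63 = 1 × 58 + 5
58 = 11 × 5 + 3
5 = 1 × 3 + 2
3 = 1 × 2 + 1
2 = 2 × 1 + 0
Continued fraction: [1; 11, 1, 1, 2]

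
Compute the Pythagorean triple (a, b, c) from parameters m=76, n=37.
(4407, 5624, 7145)

Euclid's formula: a = m² - n², b = 2mn, c = m² + n²
m = 76, n = 37
a = 76² - 37² = 5776 - 1369 = 4407
b = 2 × 76 × 37 = 5624
c = 76² + 37² = 5776 + 1369 = 7145
Verification: 4407² + 5624² = 19421649 + 31629376 = 51051025 = 7145² ✓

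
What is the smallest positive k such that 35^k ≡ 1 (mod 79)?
78

79 is prime, so ord(35) divides φ(79) = 78.
Divisors of 78: 1, 2, 3, 6, 13, 26, 39, 78.
Repeated squaring: 35^1 ≡ 35, 35^2 ≡ 40, 35^4 ≡ 20, 35^8 ≡ 5, 35^16 ≡ 25, 35^32 ≡ 72, 35^64 ≡ 49 (mod 79).
Test 35^d mod 79 for each divisor d in increasing order:
35^1 ≡ 35
35^2 ≡ 40
35^3 = 35^2·35^1 ≡ 57
35^6 = 35^4·35^2 ≡ 10
35^13 = 35^8·35^4·35^1 ≡ 24
35^26 = 35^16·35^8·35^2 ≡ 23
35^39 = 35^32·35^4·35^2·35^1 ≡ 78
35^78 = 35^64·35^8·35^4·35^2 ≡ 1  ← first divisor giving 1
The order is 78.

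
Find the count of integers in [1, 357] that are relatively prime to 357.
192

357 = 3 × 7 × 17
φ(n) = n × ∏(1 - 1/p) for each prime p dividing n
φ(357) = 357 × (1 - 1/3) × (1 - 1/7) × (1 - 1/17) = 192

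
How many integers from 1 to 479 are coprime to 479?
478

479 = 479
φ(n) = n × ∏(1 - 1/p) for each prime p dividing n
φ(479) = 479 × (1 - 1/479) = 478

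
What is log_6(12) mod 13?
6

Baby-step giant-step with step n = ⌈√13⌉ = 4.
Baby steps 6^j mod 13 (j:value) for j=0..3: 0:1, 1:6, 2:10, 3:8.
Giant-step multiplier: 6^(-4) ≡ 6^(12-4) = 6^8 ≡ 3 (mod 13).
Giant steps γ_i = 12·3^i mod 13: γ_0=12, γ_1=10 (in table at j=2).
x = i·n + j = 1·4 + 2 = 6.
Check: 6^6 ≡ 12 (mod 13).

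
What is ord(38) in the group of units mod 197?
196

197 is prime, so ord(38) divides φ(197) = 196.
Divisors of 196: 1, 2, 4, 7, 14, 28, 49, 98, 196.
Repeated squaring: 38^1 ≡ 38, 38^2 ≡ 65, 38^4 ≡ 88, 38^8 ≡ 61, 38^16 ≡ 175, 38^32 ≡ 90, 38^64 ≡ 23, 38^128 ≡ 135 (mod 197).
Test 38^d mod 197 for each divisor d in increasing order:
38^1 ≡ 38
38^2 ≡ 65
38^4 ≡ 88
38^7 = 38^4·38^2·38^1 ≡ 69
38^14 = 38^8·38^4·38^2 ≡ 33
38^28 = 38^16·38^8·38^4 ≡ 104
38^49 = 38^32·38^16·38^1 ≡ 14
38^98 = 38^64·38^32·38^2 ≡ 196
38^196 = 38^128·38^64·38^4 ≡ 1  ← first divisor giving 1
The order is 196.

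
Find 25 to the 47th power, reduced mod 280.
65

Repeated squaring. Binary of 47 = 101111.
25^1 ≡ 25 (mod 280); 25^2 ≡ 65 (mod 280); 25^4 ≡ 25 (mod 280); 25^8 ≡ 65 (mod 280); 25^16 ≡ 25 (mod 280); 25^32 ≡ 65 (mod 280)
25^47 = 25^1 × 25^2 × 25^4 × 25^8 × 25^32 ≡ 65 (mod 280)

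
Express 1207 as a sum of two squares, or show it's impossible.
Not possible

Factorization: 1207 = 17 × 71
By Fermat: n is sum of two squares iff every prime p ≡ 3 (mod 4) appears to even power.
Prime(s) ≡ 3 (mod 4) with odd exponent: [(71, 1)]
Therefore 1207 cannot be expressed as a² + b².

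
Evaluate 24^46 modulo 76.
24

Repeated squaring. Binary of 46 = 101110.
24^1 ≡ 24 (mod 76); 24^2 ≡ 44 (mod 76); 24^4 ≡ 36 (mod 76); 24^8 ≡ 4 (mod 76); 24^16 ≡ 16 (mod 76); 24^32 ≡ 28 (mod 76)
24^46 = 24^2 × 24^4 × 24^8 × 24^32 ≡ 24 (mod 76)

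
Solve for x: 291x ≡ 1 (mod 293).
146

gcd(291, 293) = 1, so the inverse exists.
Extended Euclidean algorithm on (293, 291):
293 = 1 × 291 + 2  ⟹  2 = (1)·293 + (-1)·291
291 = 145 × 2 + 1  ⟹  1 = (-145)·293 + (146)·291
So (146)·291 ≡ 1 (mod 293), i.e. 291^(-1) ≡ 146 (mod 293).
Check: 291 × 146 = 42486 ≡ 1 (mod 293)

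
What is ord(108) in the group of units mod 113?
112

113 is prime, so ord(108) divides φ(113) = 112.
Divisors of 112: 1, 2, 4, 7, 8, 14, 16, 28, 56, 112.
Repeated squaring: 108^1 ≡ 108, 108^2 ≡ 25, 108^4 ≡ 60, 108^8 ≡ 97, 108^16 ≡ 30, 108^32 ≡ 109, 108^64 ≡ 16 (mod 113).
Test 108^d mod 113 for each divisor d in increasing order:
108^1 ≡ 108
108^2 ≡ 25
108^4 ≡ 60
108^7 = 108^4·108^2·108^1 ≡ 71
108^8 ≡ 97
108^14 = 108^8·108^4·108^2 ≡ 69
108^16 ≡ 30
108^28 = 108^16·108^8·108^4 ≡ 15
108^56 = 108^32·108^16·108^8 ≡ 112
108^112 = 108^64·108^32·108^16 ≡ 1  ← first divisor giving 1
The order is 112.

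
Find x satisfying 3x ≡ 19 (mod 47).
x ≡ 22 (mod 47)

gcd(3, 47) = 1, which divides 19, so solutions exist.
Find 3^(-1) mod 47 by the extended Euclidean algorithm:
47 = 15 × 3 + 2  ⟹  2 = (1)·47 + (-15)·3
3 = 1 × 2 + 1  ⟹  1 = (-1)·47 + (16)·3
So (16)·3 ≡ 1 (mod 47), i.e. 3^(-1) ≡ 16 (mod 47).
x ≡ 16 × 19 = 304 ≡ 22 (mod 47).
Check: 3 × 22 = 66 ≡ 19 (mod 47).
Unique solution: x ≡ 22 (mod 47)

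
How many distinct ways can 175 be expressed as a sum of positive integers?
435157697830

p(n) counts ways to write n as a sum of positive integers (order ignored).
Euler's pentagonal recurrence: p(k) = p(k-1) + p(k-2) - p(k-5) - p(k-7) + p(k-12) + p(k-15) - ... (offsets j(3j∓1)/2, signs ++--, p(0)=1, p(<0)=0).
DP table for k = 0..174: p(0)=1, p(1)=1, p(2)=2, p(3)=3, p(4)=5, p(5)=7, p(6)=11, p(7)=15, p(8)=22, p(9)=30, p(10)=42, p(11)=56, p(12)=77, p(13)=101, p(14)=135, p(15)=176, p(16)=231, p(17)=297, p(18)=385, p(19)=490, p(20)=627, p(21)=792, p(22)=1002, p(23)=1255, p(24)=1575, p(25)=1958, p(26)=2436, p(27)=3010, p(28)=3718, p(29)=4565, p(30)=5604, p(31)=6842, p(32)=8349, p(33)=10143, p(34)=12310, p(35)=14883, p(36)=17977, p(37)=21637, p(38)=26015, p(39)=31185, p(40)=37338, p(41)=44583, p(42)=53174, p(43)=63261, p(44)=75175, p(45)=89134, p(46)=105558, p(47)=124754, p(48)=147273, p(49)=173525, p(50)=204226, p(51)=239943, p(52)=281589, p(53)=329931, p(54)=386155, p(55)=451276, p(56)=526823, p(57)=614154, p(58)=715220, p(59)=831820, p(60)=966467, p(61)=1121505, p(62)=1300156, p(63)=1505499, p(64)=1741630, p(65)=2012558, p(66)=2323520, p(67)=2679689, p(68)=3087735, p(69)=3554345, p(70)=4087968, p(71)=4697205, p(72)=5392783, p(73)=6185689, p(74)=7089500, p(75)=8118264, p(76)=9289091, p(77)=10619863, p(78)=12132164, p(79)=13848650, p(80)=15796476, p(81)=18004327, p(82)=20506255, p(83)=23338469, p(84)=26543660, p(85)=30167357, p(86)=34262962, p(87)=38887673, p(88)=44108109, p(89)=49995925, p(90)=56634173, p(91)=64112359, p(92)=72533807, p(93)=82010177, p(94)=92669720, p(95)=104651419, p(96)=118114304, p(97)=133230930, p(98)=150198136, p(99)=169229875, p(100)=190569292, p(101)=214481126, p(102)=241265379, p(103)=271248950, p(104)=304801365, p(105)=342325709, p(106)=384276336, p(107)=431149389, p(108)=483502844, p(109)=541946240, p(110)=607163746, p(111)=679903203, p(112)=761002156, p(113)=851376628, p(114)=952050665, p(115)=1064144451, p(116)=1188908248, p(117)=1327710076, p(118)=1482074143, p(119)=1653668665, p(120)=1844349560, p(121)=2056148051, p(122)=2291320912, p(123)=2552338241, p(124)=2841940500, p(125)=3163127352, p(126)=3519222692, p(127)=3913864295, p(128)=4351078600, p(129)=4835271870, p(130)=5371315400, p(131)=5964539504, p(132)=6620830889, p(133)=7346629512, p(134)=8149040695, p(135)=9035836076, p(136)=10015581680, p(137)=11097645016, p(138)=12292341831, p(139)=13610949895, p(140)=15065878135, p(141)=16670689208, p(142)=18440293320, p(143)=20390982757, p(144)=22540654445, p(145)=24908858009, p(146)=27517052599, p(147)=30388671978, p(148)=33549419497, p(149)=37027355200, p(150)=40853235313, p(151)=45060624582, p(152)=49686288421, p(153)=54770336324, p(154)=60356673280, p(155)=66493182097, p(156)=73232243759, p(157)=80630964769, p(158)=88751778802, p(159)=97662728555, p(160)=107438159466, p(161)=118159068427, p(162)=129913904637, p(163)=142798995930, p(164)=156919475295, p(165)=172389800255, p(166)=189334822579, p(167)=207890420102, p(168)=228204732751, p(169)=250438925115, p(170)=274768617130, p(171)=301384802048, p(172)=330495499613, p(173)=362326859895, p(174)=397125074750.
Final step: p(175) = p(174) + p(173) - p(170) - p(168) + p(163) + p(160) - p(153) - p(149) + p(140) + p(135) - p(124) - p(118) + p(105) + p(98) - p(83) - p(75) + p(58) + p(49) - p(30) - p(20)
= 397125074750 + 362326859895 - 274768617130 - 228204732751 + 142798995930 + 107438159466 - 54770336324 - 37027355200 + 15065878135 + 9035836076 - 2841940500 - 1482074143 + 342325709 + 150198136 - 23338469 - 8118264 + 715220 + 173525 - 5604 - 627
= 435157697830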